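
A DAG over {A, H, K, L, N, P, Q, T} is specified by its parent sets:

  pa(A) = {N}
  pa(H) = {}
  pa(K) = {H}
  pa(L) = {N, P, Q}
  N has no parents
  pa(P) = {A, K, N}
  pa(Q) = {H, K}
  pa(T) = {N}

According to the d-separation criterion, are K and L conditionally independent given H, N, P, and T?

No

There are 5 undirected paths between K and L; checking each against the conditioning set {H, N, P, T}:
Path 1: K ← H → Q → L
  H is a fork here and H is conditioned on, so the path is blocked at H.
Path 2: K → Q → L
  Q is a chain and Q is not conditioned on — no node blocks this path, so it is active.
Path 3: K → P ← A ← N → L
  N is a fork here and N is conditioned on, so the path is blocked at N.
Path 4: K → P ← N → L
  N is a fork here and N is conditioned on, so the path is blocked at N.
Path 5: K → P → L
  P is a chain here and P is conditioned on, so the path is blocked at P.
Since the path K → Q → L is active, K and L are not d-separated given {H, N, P, T}.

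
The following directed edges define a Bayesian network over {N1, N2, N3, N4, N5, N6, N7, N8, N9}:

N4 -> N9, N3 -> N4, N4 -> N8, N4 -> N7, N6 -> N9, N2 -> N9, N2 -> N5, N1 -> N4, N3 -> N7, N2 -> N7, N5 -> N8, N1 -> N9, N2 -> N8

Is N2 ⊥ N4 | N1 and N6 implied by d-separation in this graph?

Enumerating the 6 paths from N2 to N4 and testing each for blocking by {N1, N6}:
Path 1: N2 → N7 ← N4
  N7 is a collider here and neither N7 nor any of its descendants is conditioned on, so the collider stays closed — the path is blocked at N7.
Path 2: N2 → N7 ← N3 → N4
  N7 is a collider here and neither N7 nor any of its descendants is conditioned on, so the collider stays closed — the path is blocked at N7.
Path 3: N2 → N5 → N8 ← N4
  N8 is a collider here and neither N8 nor any of its descendants is conditioned on, so the collider stays closed — the path is blocked at N8.
Path 4: N2 → N8 ← N4
  N8 is a collider here and neither N8 nor any of its descendants is conditioned on, so the collider stays closed — the path is blocked at N8.
Path 5: N2 → N9 ← N4
  N9 is a collider here and neither N9 nor any of its descendants is conditioned on, so the collider stays closed — the path is blocked at N9.
Path 6: N2 → N9 ← N1 → N4
  N9 is a collider here and neither N9 nor any of its descendants is conditioned on, so the collider stays closed — the path is blocked at N9.
Since every path is blocked, d-separation holds.

Yes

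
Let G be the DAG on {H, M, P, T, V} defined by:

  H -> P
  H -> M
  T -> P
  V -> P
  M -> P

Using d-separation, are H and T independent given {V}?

Yes

There are 2 undirected paths between H and T; checking each against the conditioning set {V}:
Path 1: H → M → P ← T
  P is a collider here and neither P nor any of its descendants is conditioned on, so the collider stays closed — the path is blocked at P.
Path 2: H → P ← T
  P is a collider here and neither P nor any of its descendants is conditioned on, so the collider stays closed — the path is blocked at P.
Every path is blocked, so H and T are d-separated given {V}.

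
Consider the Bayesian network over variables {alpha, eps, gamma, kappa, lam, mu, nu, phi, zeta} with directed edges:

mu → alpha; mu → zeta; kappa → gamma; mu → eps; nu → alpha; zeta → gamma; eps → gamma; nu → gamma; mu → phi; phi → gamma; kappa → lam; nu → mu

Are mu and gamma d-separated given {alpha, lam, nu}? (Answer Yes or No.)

5 paths connect mu and gamma; each must be blocked for d-separation to hold:
Path 1: mu ← nu → gamma
  nu is a fork here and nu is conditioned on, so the path is blocked at nu.
Path 2: mu → zeta → gamma
  zeta is a chain and zeta is not conditioned on — no node blocks this path, so it is active.
Path 3: mu → eps → gamma
  eps is a chain and eps is not conditioned on — no node blocks this path, so it is active.
Path 4: mu → phi → gamma
  phi is a chain and phi is not conditioned on — no node blocks this path, so it is active.
Path 5: mu → alpha ← nu → gamma
  nu is a fork here and nu is conditioned on, so the path is blocked at nu.
Since the path mu → zeta → gamma is active, mu and gamma are not d-separated given {alpha, lam, nu}.

No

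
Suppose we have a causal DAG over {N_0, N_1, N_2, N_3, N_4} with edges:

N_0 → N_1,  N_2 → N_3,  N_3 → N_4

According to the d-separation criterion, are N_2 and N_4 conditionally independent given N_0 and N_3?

The only undirected path from N_2 to N_4 is:
  1. N_2 → N_3 → N_4 — N_3:chain[blocks] ⇒ blocked
All paths are blocked; N_2 ⊥ N_4 | {N_0, N_3} holds.

Yes — N_2 and N_4 are d-separated given {N_0, N_3}.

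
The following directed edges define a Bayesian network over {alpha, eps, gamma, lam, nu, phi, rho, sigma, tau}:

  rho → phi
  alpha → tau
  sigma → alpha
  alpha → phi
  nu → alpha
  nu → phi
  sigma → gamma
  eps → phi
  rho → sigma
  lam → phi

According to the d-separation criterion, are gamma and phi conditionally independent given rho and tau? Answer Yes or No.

No

We examine all 3 paths between gamma and phi:
  1. gamma ← sigma ← rho → phi — sigma:chain[open]; rho:fork[blocks] ⇒ blocked
  2. gamma ← sigma → alpha ← nu → phi — sigma:fork[open]; alpha:collider[open]; nu:fork[open] ⇒ active
  3. gamma ← sigma → alpha → phi — sigma:fork[open]; alpha:chain[open] ⇒ active
Because an active path exists, gamma and phi are not d-separated.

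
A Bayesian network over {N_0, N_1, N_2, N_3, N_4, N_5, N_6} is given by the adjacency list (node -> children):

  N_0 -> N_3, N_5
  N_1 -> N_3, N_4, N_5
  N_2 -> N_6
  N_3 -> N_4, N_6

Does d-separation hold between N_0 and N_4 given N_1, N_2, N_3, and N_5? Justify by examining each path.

Yes

Enumerating the 4 paths from N_0 to N_4 and testing each for blocking by {N_1, N_2, N_3, N_5}:
Path 1: N_0 → N_5 ← N_1 → N_3 → N_4
  N_1 is a fork here and N_1 is conditioned on, so the path is blocked at N_1.
Path 2: N_0 → N_5 ← N_1 → N_4
  N_1 is a fork here and N_1 is conditioned on, so the path is blocked at N_1.
Path 3: N_0 → N_3 ← N_1 → N_4
  N_1 is a fork here and N_1 is conditioned on, so the path is blocked at N_1.
Path 4: N_0 → N_3 → N_4
  N_3 is a chain here and N_3 is conditioned on, so the path is blocked at N_3.
Since every path is blocked, d-separation holds.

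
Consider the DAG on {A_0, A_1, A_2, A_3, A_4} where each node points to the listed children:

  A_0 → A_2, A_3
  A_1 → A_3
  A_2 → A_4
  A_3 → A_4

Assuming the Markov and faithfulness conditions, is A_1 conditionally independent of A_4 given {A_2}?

2 paths connect A_1 and A_4; each must be blocked for d-separation to hold:
Path 1: A_1 → A_3 → A_4
  A_3 is a chain and A_3 is not conditioned on — no node blocks this path, so it is active.
Path 2: A_1 → A_3 ← A_0 → A_2 → A_4
  A_3 is a collider here and neither A_3 nor any of its descendants is conditioned on, so the collider stays closed — the path is blocked at A_3.
Because an active path exists, A_1 and A_4 are not d-separated.

No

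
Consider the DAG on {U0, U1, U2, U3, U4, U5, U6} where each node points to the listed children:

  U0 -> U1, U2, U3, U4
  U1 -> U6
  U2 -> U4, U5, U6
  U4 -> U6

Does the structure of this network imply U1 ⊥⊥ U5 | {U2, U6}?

There are 6 undirected paths between U1 and U5; checking each against the conditioning set {U2, U6}:
  1. U1 → U6 ← U4 ← U0 → U2 → U5 — U6:collider[open]; U4:chain[open]; U0:fork[open]; U2:chain[blocks] ⇒ blocked
  2. U1 → U6 ← U4 ← U2 → U5 — U6:collider[open]; U4:chain[open]; U2:fork[blocks] ⇒ blocked
  3. U1 → U6 ← U2 → U5 — U6:collider[open]; U2:fork[blocks] ⇒ blocked
  4. U1 ← U0 → U4 → U6 ← U2 → U5 — U0:fork[open]; U4:chain[open]; U6:collider[open]; U2:fork[blocks] ⇒ blocked
  5. U1 ← U0 → U4 ← U2 → U5 — U0:fork[open]; U4:collider[open]; U2:fork[blocks] ⇒ blocked
  6. U1 ← U0 → U2 → U5 — U0:fork[open]; U2:chain[blocks] ⇒ blocked
Every path is blocked, so U1 and U5 are d-separated given {U2, U6}.

Yes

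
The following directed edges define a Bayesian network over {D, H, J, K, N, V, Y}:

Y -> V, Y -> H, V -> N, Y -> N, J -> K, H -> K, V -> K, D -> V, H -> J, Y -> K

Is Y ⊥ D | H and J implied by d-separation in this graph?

Yes

5 paths connect Y and D; each must be blocked for d-separation to hold:
  1. Y → K ← V ← D — K:collider[blocks]; V:chain[open] ⇒ blocked
  2. Y → V ← D — V:collider[blocks] ⇒ blocked
  3. Y → N ← V ← D — N:collider[blocks]; V:chain[open] ⇒ blocked
  4. Y → H → K ← V ← D — H:chain[blocks]; K:collider[blocks]; V:chain[open] ⇒ blocked
  5. Y → H → J → K ← V ← D — H:chain[blocks]; J:chain[blocks]; K:collider[blocks]; V:chain[open] ⇒ blocked
Every path is blocked, so Y and D are d-separated given {H, J}.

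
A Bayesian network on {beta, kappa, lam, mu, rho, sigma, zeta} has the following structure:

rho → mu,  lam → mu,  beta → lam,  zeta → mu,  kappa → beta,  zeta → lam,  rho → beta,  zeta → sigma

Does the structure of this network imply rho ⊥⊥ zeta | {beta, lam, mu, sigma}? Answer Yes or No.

There are 4 undirected paths between rho and zeta; checking each against the conditioning set {beta, lam, mu, sigma}:
Path 1: rho → beta → lam ← zeta
  beta is a chain here and beta is conditioned on, so the path is blocked at beta.
Path 2: rho → beta → lam → mu ← zeta
  beta is a chain here and beta is conditioned on, so the path is blocked at beta.
Path 3: rho → mu ← zeta
  mu is a collider and mu is conditioned on, which opens it — no node blocks this path, so it is active.
Path 4: rho → mu ← lam ← zeta
  lam is a chain here and lam is conditioned on, so the path is blocked at lam.
Since the path rho → mu ← zeta is active, rho and zeta are not d-separated given {beta, lam, mu, sigma}.

No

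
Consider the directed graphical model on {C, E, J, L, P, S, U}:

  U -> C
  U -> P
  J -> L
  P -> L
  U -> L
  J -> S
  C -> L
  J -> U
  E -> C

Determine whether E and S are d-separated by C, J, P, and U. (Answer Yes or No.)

We examine all 6 paths between E and S:
Path 1: E → C ← U → P → L ← J → S
  U is a fork here and U is conditioned on, so the path is blocked at U.
Path 2: E → C ← U ← J → S
  U is a chain here and U is conditioned on, so the path is blocked at U.
Path 3: E → C ← U → L ← J → S
  U is a fork here and U is conditioned on, so the path is blocked at U.
Path 4: E → C → L ← P ← U ← J → S
  C is a chain here and C is conditioned on, so the path is blocked at C.
Path 5: E → C → L ← U ← J → S
  C is a chain here and C is conditioned on, so the path is blocked at C.
Path 6: E → C → L ← J → S
  C is a chain here and C is conditioned on, so the path is blocked at C.
All paths are blocked; E ⊥ S | {C, J, P, U} holds.

Yes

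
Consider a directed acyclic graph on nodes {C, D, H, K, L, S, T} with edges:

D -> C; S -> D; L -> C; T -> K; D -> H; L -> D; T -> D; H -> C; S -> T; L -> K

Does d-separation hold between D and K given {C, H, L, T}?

Yes

5 paths connect D and K; each must be blocked for d-separation to hold:
Path 1: D ← T → K
  T is a fork here and T is conditioned on, so the path is blocked at T.
Path 2: D ← L → K
  L is a fork here and L is conditioned on, so the path is blocked at L.
Path 3: D → C ← L → K
  L is a fork here and L is conditioned on, so the path is blocked at L.
Path 4: D ← S → T → K
  T is a chain here and T is conditioned on, so the path is blocked at T.
Path 5: D → H → C ← L → K
  H is a chain here and H is conditioned on, so the path is blocked at H.
Every path is blocked, so D and K are d-separated given {C, H, L, T}.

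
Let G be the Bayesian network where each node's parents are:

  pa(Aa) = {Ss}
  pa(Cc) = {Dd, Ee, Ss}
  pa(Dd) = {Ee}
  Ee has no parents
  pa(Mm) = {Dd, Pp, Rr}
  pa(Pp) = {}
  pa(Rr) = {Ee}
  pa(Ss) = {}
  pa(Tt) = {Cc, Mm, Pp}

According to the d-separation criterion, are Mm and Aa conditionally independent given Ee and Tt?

No

We examine all 6 paths between Mm and Aa:
Path 1: Mm ← Dd → Cc ← Ss → Aa
  Dd is a fork and Dd is not conditioned on; Cc is a collider and its descendant Tt is conditioned on, which opens it; Ss is a fork and Ss is not conditioned on — no node blocks this path, so it is active.
Path 2: Mm ← Dd ← Ee → Cc ← Ss → Aa
  Ee is a fork here and Ee is conditioned on, so the path is blocked at Ee.
Path 3: Mm ← Pp → Tt ← Cc ← Ss → Aa
  Pp is a fork and Pp is not conditioned on; Tt is a collider and Tt is conditioned on, which opens it; Cc is a chain and Cc is not conditioned on; Ss is a fork and Ss is not conditioned on — no node blocks this path, so it is active.
Path 4: Mm ← Rr ← Ee → Dd → Cc ← Ss → Aa
  Ee is a fork here and Ee is conditioned on, so the path is blocked at Ee.
Path 5: Mm ← Rr ← Ee → Cc ← Ss → Aa
  Ee is a fork here and Ee is conditioned on, so the path is blocked at Ee.
Path 6: Mm → Tt ← Cc ← Ss → Aa
  Tt is a collider and Tt is conditioned on, which opens it; Cc is a chain and Cc is not conditioned on; Ss is a fork and Ss is not conditioned on — no node blocks this path, so it is active.
Because an active path exists, Mm and Aa are not d-separated.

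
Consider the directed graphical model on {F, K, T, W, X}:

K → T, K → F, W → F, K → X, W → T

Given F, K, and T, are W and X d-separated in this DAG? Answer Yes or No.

Yes

There are 2 undirected paths between W and X; checking each against the conditioning set {F, K, T}:
  1. W → F ← K → X — F:collider[open]; K:fork[blocks] ⇒ blocked
  2. W → T ← K → X — T:collider[open]; K:fork[blocks] ⇒ blocked
Every path is blocked, so W and X are d-separated given {F, K, T}.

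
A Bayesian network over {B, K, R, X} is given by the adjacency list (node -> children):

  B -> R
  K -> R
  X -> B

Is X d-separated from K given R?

There is one path between X and K:
Path 1: X → B → R ← K
  B is a chain and B is not conditioned on; R is a collider and R is conditioned on, which opens it — no node blocks this path, so it is active.
Because an active path exists, X and K are not d-separated.

No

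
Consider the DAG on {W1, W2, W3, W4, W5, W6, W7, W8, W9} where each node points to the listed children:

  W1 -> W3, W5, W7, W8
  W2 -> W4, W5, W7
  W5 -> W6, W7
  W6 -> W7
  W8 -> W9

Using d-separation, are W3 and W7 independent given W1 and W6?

There are 4 undirected paths between W3 and W7; checking each against the conditioning set {W1, W6}:
Path 1: W3 ← W1 → W7
  W1 is a fork here and W1 is conditioned on, so the path is blocked at W1.
Path 2: W3 ← W1 → W5 → W7
  W1 is a fork here and W1 is conditioned on, so the path is blocked at W1.
Path 3: W3 ← W1 → W5 ← W2 → W7
  W1 is a fork here and W1 is conditioned on, so the path is blocked at W1.
Path 4: W3 ← W1 → W5 → W6 → W7
  W1 is a fork here and W1 is conditioned on, so the path is blocked at W1.
Since every path is blocked, d-separation holds.

Yes — W3 and W7 are d-separated given {W1, W6}.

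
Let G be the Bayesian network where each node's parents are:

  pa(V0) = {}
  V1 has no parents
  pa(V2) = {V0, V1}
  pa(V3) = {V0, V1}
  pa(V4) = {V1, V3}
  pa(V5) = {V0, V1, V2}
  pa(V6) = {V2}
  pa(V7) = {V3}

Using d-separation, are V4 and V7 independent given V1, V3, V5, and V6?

Yes

We examine all 6 paths between V4 and V7:
Path 1: V4 ← V1 → V5 ← V2 ← V0 → V3 → V7
  V1 is a fork here and V1 is conditioned on, so the path is blocked at V1.
Path 2: V4 ← V1 → V5 ← V0 → V3 → V7
  V1 is a fork here and V1 is conditioned on, so the path is blocked at V1.
Path 3: V4 ← V1 → V2 → V5 ← V0 → V3 → V7
  V1 is a fork here and V1 is conditioned on, so the path is blocked at V1.
Path 4: V4 ← V1 → V2 ← V0 → V3 → V7
  V1 is a fork here and V1 is conditioned on, so the path is blocked at V1.
Path 5: V4 ← V1 → V3 → V7
  V1 is a fork here and V1 is conditioned on, so the path is blocked at V1.
Path 6: V4 ← V3 → V7
  V3 is a fork here and V3 is conditioned on, so the path is blocked at V3.
All paths are blocked; V4 ⊥ V7 | {V1, V3, V5, V6} holds.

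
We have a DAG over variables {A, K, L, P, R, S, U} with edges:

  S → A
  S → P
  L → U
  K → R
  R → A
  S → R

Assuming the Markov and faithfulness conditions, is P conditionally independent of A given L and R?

Enumerating the 2 paths from P to A and testing each for blocking by {L, R}:
  1. P ← S → R → A — S:fork[open]; R:chain[blocks] ⇒ blocked
  2. P ← S → A — S:fork[open] ⇒ active
At least one path is unblocked, so d-separation fails.

No — P and A are not d-separated given {L, R}.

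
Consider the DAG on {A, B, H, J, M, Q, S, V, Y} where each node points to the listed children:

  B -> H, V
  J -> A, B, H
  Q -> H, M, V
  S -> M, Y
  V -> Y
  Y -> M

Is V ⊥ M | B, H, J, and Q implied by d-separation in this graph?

We examine all 5 paths between V and M:
Path 1: V ← B ← J → H ← Q → M
  B is a chain here and B is conditioned on, so the path is blocked at B.
Path 2: V ← B → H ← Q → M
  B is a fork here and B is conditioned on, so the path is blocked at B.
Path 3: V → Y → M
  Y is a chain and Y is not conditioned on — no node blocks this path, so it is active.
Path 4: V → Y ← S → M
  Y is a collider here and neither Y nor any of its descendants is conditioned on, so the collider stays closed — the path is blocked at Y.
Path 5: V ← Q → M
  Q is a fork here and Q is conditioned on, so the path is blocked at Q.
Since the path V → Y → M is active, V and M are not d-separated given {B, H, J, Q}.

No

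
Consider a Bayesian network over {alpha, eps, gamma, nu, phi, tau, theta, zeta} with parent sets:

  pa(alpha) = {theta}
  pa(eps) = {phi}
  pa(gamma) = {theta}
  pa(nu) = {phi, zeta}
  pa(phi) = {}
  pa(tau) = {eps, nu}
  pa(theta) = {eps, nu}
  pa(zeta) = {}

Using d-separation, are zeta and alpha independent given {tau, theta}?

There are 3 undirected paths between zeta and alpha; checking each against the conditioning set {tau, theta}:
Path 1: zeta → nu → theta → alpha
  theta is a chain here and theta is conditioned on, so the path is blocked at theta.
Path 2: zeta → nu → tau ← eps → theta → alpha
  theta is a chain here and theta is conditioned on, so the path is blocked at theta.
Path 3: zeta → nu ← phi → eps → theta → alpha
  theta is a chain here and theta is conditioned on, so the path is blocked at theta.
All paths are blocked; zeta ⊥ alpha | {tau, theta} holds.

Yes — zeta and alpha are d-separated given {tau, theta}.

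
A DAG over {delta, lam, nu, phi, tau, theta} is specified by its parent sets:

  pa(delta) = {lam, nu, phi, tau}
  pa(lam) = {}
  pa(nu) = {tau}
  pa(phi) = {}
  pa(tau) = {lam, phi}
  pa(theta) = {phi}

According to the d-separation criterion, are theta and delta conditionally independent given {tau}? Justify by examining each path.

No

Enumerating the 4 paths from theta to delta and testing each for blocking by {tau}:
Path 1: theta ← phi → delta
  phi is a fork and phi is not conditioned on — no node blocks this path, so it is active.
Path 2: theta ← phi → tau ← lam → delta
  phi is a fork and phi is not conditioned on; tau is a collider and tau is conditioned on, which opens it; lam is a fork and lam is not conditioned on — no node blocks this path, so it is active.
Path 3: theta ← phi → tau → nu → delta
  tau is a chain here and tau is conditioned on, so the path is blocked at tau.
Path 4: theta ← phi → tau → delta
  tau is a chain here and tau is conditioned on, so the path is blocked at tau.
At least one path is unblocked, so d-separation fails.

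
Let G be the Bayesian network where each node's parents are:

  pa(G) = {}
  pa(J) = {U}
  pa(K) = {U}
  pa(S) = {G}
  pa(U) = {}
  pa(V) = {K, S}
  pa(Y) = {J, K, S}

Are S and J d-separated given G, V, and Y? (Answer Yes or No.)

4 paths connect S and J; each must be blocked for d-separation to hold:
Path 1: S → Y ← J
  Y is a collider and Y is conditioned on, which opens it — no node blocks this path, so it is active.
Path 2: S → Y ← K ← U → J
  Y is a collider and Y is conditioned on, which opens it; K is a chain and K is not conditioned on; U is a fork and U is not conditioned on — no node blocks this path, so it is active.
Path 3: S → V ← K → Y ← J
  V is a collider and V is conditioned on, which opens it; K is a fork and K is not conditioned on; Y is a collider and Y is conditioned on, which opens it — no node blocks this path, so it is active.
Path 4: S → V ← K ← U → J
  V is a collider and V is conditioned on, which opens it; K is a chain and K is not conditioned on; U is a fork and U is not conditioned on — no node blocks this path, so it is active.
At least one path is unblocked, so d-separation fails.

No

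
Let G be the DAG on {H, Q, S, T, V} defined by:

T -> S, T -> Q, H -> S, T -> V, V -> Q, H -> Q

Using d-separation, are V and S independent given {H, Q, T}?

We examine all 4 paths between V and S:
Path 1: V → Q ← T → S
  T is a fork here and T is conditioned on, so the path is blocked at T.
Path 2: V → Q ← H → S
  H is a fork here and H is conditioned on, so the path is blocked at H.
Path 3: V ← T → Q ← H → S
  T is a fork here and T is conditioned on, so the path is blocked at T.
Path 4: V ← T → S
  T is a fork here and T is conditioned on, so the path is blocked at T.
All paths are blocked; V ⊥ S | {H, Q, T} holds.

Yes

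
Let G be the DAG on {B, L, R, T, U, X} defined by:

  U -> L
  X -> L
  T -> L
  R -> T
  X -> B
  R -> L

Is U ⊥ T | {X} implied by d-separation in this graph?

Yes

2 paths connect U and T; each must be blocked for d-separation to hold:
Path 1: U → L ← T
  L is a collider here and neither L nor any of its descendants is conditioned on, so the collider stays closed — the path is blocked at L.
Path 2: U → L ← R → T
  L is a collider here and neither L nor any of its descendants is conditioned on, so the collider stays closed — the path is blocked at L.
All paths are blocked; U ⊥ T | {X} holds.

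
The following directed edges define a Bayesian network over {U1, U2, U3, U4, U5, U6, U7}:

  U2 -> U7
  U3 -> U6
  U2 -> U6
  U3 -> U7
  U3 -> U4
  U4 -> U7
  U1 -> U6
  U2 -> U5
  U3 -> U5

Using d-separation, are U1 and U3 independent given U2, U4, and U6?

No

Enumerating the 4 paths from U1 to U3 and testing each for blocking by {U2, U4, U6}:
Path 1: U1 → U6 ← U2 → U7 ← U3
  U2 is a fork here and U2 is conditioned on, so the path is blocked at U2.
Path 2: U1 → U6 ← U2 → U7 ← U4 ← U3
  U2 is a fork here and U2 is conditioned on, so the path is blocked at U2.
Path 3: U1 → U6 ← U2 → U5 ← U3
  U2 is a fork here and U2 is conditioned on, so the path is blocked at U2.
Path 4: U1 → U6 ← U3
  U6 is a collider and U6 is conditioned on, which opens it — no node blocks this path, so it is active.
At least one path is unblocked, so d-separation fails.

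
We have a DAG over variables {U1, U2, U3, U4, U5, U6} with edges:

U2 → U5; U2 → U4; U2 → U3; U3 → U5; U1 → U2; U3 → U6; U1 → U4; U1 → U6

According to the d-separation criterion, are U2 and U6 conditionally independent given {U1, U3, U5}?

Yes — U2 and U6 are d-separated given {U1, U3, U5}.

4 paths connect U2 and U6; each must be blocked for d-separation to hold:
Path 1: U2 ← U1 → U6
  U1 is a fork here and U1 is conditioned on, so the path is blocked at U1.
Path 2: U2 → U4 ← U1 → U6
  U4 is a collider here and neither U4 nor any of its descendants is conditioned on, so the collider stays closed — the path is blocked at U4.
Path 3: U2 → U5 ← U3 → U6
  U3 is a fork here and U3 is conditioned on, so the path is blocked at U3.
Path 4: U2 → U3 → U6
  U3 is a chain here and U3 is conditioned on, so the path is blocked at U3.
Every path is blocked, so U2 and U6 are d-separated given {U1, U3, U5}.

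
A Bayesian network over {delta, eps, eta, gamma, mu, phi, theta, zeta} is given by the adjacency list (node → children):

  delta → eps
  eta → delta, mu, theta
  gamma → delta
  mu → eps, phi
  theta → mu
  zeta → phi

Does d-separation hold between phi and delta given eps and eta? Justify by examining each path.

No — phi and delta are not d-separated given {eps, eta}.

Enumerating the 3 paths from phi to delta and testing each for blocking by {eps, eta}:
  1. phi ← mu ← theta ← eta → delta — mu:chain[open]; theta:chain[open]; eta:fork[blocks] ⇒ blocked
  2. phi ← mu ← eta → delta — mu:chain[open]; eta:fork[blocks] ⇒ blocked
  3. phi ← mu → eps ← delta — mu:fork[open]; eps:collider[open] ⇒ active
Because an active path exists, phi and delta are not d-separated.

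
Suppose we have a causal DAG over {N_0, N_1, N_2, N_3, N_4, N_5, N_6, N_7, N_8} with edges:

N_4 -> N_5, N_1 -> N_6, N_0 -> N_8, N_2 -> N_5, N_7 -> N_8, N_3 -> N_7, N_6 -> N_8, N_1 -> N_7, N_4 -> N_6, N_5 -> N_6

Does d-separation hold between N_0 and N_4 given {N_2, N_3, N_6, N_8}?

4 paths connect N_0 and N_4; each must be blocked for d-separation to hold:
Path 1: N_0 → N_8 ← N_6 ← N_5 ← N_4
  N_6 is a chain here and N_6 is conditioned on, so the path is blocked at N_6.
Path 2: N_0 → N_8 ← N_6 ← N_4
  N_6 is a chain here and N_6 is conditioned on, so the path is blocked at N_6.
Path 3: N_0 → N_8 ← N_7 ← N_1 → N_6 ← N_5 ← N_4
  N_8 is a collider and N_8 is conditioned on, which opens it; N_7 is a chain and N_7 is not conditioned on; N_1 is a fork and N_1 is not conditioned on; N_6 is a collider and N_6 is conditioned on, which opens it; N_5 is a chain and N_5 is not conditioned on — no node blocks this path, so it is active.
Path 4: N_0 → N_8 ← N_7 ← N_1 → N_6 ← N_4
  N_8 is a collider and N_8 is conditioned on, which opens it; N_7 is a chain and N_7 is not conditioned on; N_1 is a fork and N_1 is not conditioned on; N_6 is a collider and N_6 is conditioned on, which opens it — no node blocks this path, so it is active.
Because an active path exists, N_0 and N_4 are not d-separated.

No — N_0 and N_4 are not d-separated given {N_2, N_3, N_6, N_8}.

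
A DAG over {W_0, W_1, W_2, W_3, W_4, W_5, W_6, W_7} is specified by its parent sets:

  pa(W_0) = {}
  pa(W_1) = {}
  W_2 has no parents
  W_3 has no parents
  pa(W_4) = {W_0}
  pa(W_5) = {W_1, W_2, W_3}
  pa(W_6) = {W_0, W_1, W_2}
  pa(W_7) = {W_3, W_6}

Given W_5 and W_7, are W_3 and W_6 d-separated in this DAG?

No — W_3 and W_6 are not d-separated given {W_5, W_7}.

Enumerating the 3 paths from W_3 to W_6 and testing each for blocking by {W_5, W_7}:
Path 1: W_3 → W_5 ← W_2 → W_6
  W_5 is a collider and W_5 is conditioned on, which opens it; W_2 is a fork and W_2 is not conditioned on — no node blocks this path, so it is active.
Path 2: W_3 → W_5 ← W_1 → W_6
  W_5 is a collider and W_5 is conditioned on, which opens it; W_1 is a fork and W_1 is not conditioned on — no node blocks this path, so it is active.
Path 3: W_3 → W_7 ← W_6
  W_7 is a collider and W_7 is conditioned on, which opens it — no node blocks this path, so it is active.
At least one path is unblocked, so d-separation fails.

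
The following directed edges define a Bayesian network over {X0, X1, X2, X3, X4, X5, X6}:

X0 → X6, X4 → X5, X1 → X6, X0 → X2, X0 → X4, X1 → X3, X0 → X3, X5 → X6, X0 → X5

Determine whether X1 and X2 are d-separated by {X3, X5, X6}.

No

There are 4 undirected paths between X1 and X2; checking each against the conditioning set {X3, X5, X6}:
Path 1: X1 → X3 ← X0 → X2
  X3 is a collider and X3 is conditioned on, which opens it; X0 is a fork and X0 is not conditioned on — no node blocks this path, so it is active.
Path 2: X1 → X6 ← X0 → X2
  X6 is a collider and X6 is conditioned on, which opens it; X0 is a fork and X0 is not conditioned on — no node blocks this path, so it is active.
Path 3: X1 → X6 ← X5 ← X0 → X2
  X5 is a chain here and X5 is conditioned on, so the path is blocked at X5.
Path 4: X1 → X6 ← X5 ← X4 ← X0 → X2
  X5 is a chain here and X5 is conditioned on, so the path is blocked at X5.
Because an active path exists, X1 and X2 are not d-separated.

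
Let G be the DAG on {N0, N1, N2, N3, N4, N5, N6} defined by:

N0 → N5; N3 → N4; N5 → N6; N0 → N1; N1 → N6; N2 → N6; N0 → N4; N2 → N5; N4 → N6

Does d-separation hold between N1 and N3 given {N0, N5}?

Yes — N1 and N3 are d-separated given {N0, N5}.

Enumerating the 6 paths from N1 to N3 and testing each for blocking by {N0, N5}:
  1. N1 → N6 ← N4 ← N3 — N6:collider[blocks]; N4:chain[open] ⇒ blocked
  2. N1 → N6 ← N2 → N5 ← N0 → N4 ← N3 — N6:collider[blocks]; N2:fork[open]; N5:collider[open]; N0:fork[blocks]; N4:collider[blocks] ⇒ blocked
  3. N1 → N6 ← N5 ← N0 → N4 ← N3 — N6:collider[blocks]; N5:chain[blocks]; N0:fork[blocks]; N4:collider[blocks] ⇒ blocked
  4. N1 ← N0 → N4 ← N3 — N0:fork[blocks]; N4:collider[blocks] ⇒ blocked
  5. N1 ← N0 → N5 ← N2 → N6 ← N4 ← N3 — N0:fork[blocks]; N5:collider[open]; N2:fork[open]; N6:collider[blocks]; N4:chain[open] ⇒ blocked
  6. N1 ← N0 → N5 → N6 ← N4 ← N3 — N0:fork[blocks]; N5:chain[blocks]; N6:collider[blocks]; N4:chain[open] ⇒ blocked
All paths are blocked; N1 ⊥ N3 | {N0, N5} holds.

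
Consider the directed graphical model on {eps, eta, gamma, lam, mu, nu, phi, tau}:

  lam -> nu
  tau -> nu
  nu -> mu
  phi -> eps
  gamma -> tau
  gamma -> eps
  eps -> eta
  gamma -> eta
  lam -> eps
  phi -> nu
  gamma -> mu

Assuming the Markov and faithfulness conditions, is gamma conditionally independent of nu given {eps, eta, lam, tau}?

We examine all 6 paths between gamma and nu:
Path 1: gamma → tau → nu
  tau is a chain here and tau is conditioned on, so the path is blocked at tau.
Path 2: gamma → eta ← eps ← lam → nu
  eps is a chain here and eps is conditioned on, so the path is blocked at eps.
Path 3: gamma → eta ← eps ← phi → nu
  eps is a chain here and eps is conditioned on, so the path is blocked at eps.
Path 4: gamma → eps ← lam → nu
  lam is a fork here and lam is conditioned on, so the path is blocked at lam.
Path 5: gamma → eps ← phi → nu
  eps is a collider and eps is conditioned on, which opens it; phi is a fork and phi is not conditioned on — no node blocks this path, so it is active.
Path 6: gamma → mu ← nu
  mu is a collider here and neither mu nor any of its descendants is conditioned on, so the collider stays closed — the path is blocked at mu.
Since the path gamma → eps ← phi → nu is active, gamma and nu are not d-separated given {eps, eta, lam, tau}.

No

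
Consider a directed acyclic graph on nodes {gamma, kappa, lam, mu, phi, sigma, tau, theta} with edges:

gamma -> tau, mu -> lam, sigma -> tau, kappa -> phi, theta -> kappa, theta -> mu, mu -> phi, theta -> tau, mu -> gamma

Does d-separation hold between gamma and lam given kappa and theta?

3 paths connect gamma and lam; each must be blocked for d-separation to hold:
  1. gamma ← mu → lam — mu:fork[open] ⇒ active
  2. gamma → tau ← theta → mu → lam — tau:collider[blocks]; theta:fork[blocks]; mu:chain[open] ⇒ blocked
  3. gamma → tau ← theta → kappa → phi ← mu → lam — tau:collider[blocks]; theta:fork[blocks]; kappa:chain[blocks]; phi:collider[blocks]; mu:fork[open] ⇒ blocked
Since the path gamma ← mu → lam is active, gamma and lam are not d-separated given {kappa, theta}.

No — gamma and lam are not d-separated given {kappa, theta}.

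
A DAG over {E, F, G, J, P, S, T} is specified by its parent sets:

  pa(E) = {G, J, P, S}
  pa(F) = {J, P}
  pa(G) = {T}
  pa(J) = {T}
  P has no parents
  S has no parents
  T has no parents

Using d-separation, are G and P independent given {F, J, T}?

Yes

Enumerating the 4 paths from G to P and testing each for blocking by {F, J, T}:
  1. G → E ← J → F ← P — E:collider[blocks]; J:fork[blocks]; F:collider[open] ⇒ blocked
  2. G → E ← P — E:collider[blocks] ⇒ blocked
  3. G ← T → J → E ← P — T:fork[blocks]; J:chain[blocks]; E:collider[blocks] ⇒ blocked
  4. G ← T → J → F ← P — T:fork[blocks]; J:chain[blocks]; F:collider[open] ⇒ blocked
Since every path is blocked, d-separation holds.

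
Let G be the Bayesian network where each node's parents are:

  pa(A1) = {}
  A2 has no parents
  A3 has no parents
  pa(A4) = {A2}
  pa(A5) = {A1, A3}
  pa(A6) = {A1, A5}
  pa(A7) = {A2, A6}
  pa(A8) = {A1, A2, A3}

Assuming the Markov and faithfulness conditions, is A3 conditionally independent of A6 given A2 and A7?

No

6 paths connect A3 and A6; each must be blocked for d-separation to hold:
  1. A3 → A8 ← A1 → A6 — A8:collider[blocks]; A1:fork[open] ⇒ blocked
  2. A3 → A8 ← A1 → A5 → A6 — A8:collider[blocks]; A1:fork[open]; A5:chain[open] ⇒ blocked
  3. A3 → A8 ← A2 → A7 ← A6 — A8:collider[blocks]; A2:fork[blocks]; A7:collider[open] ⇒ blocked
  4. A3 → A5 → A6 — A5:chain[open] ⇒ active
  5. A3 → A5 ← A1 → A6 — A5:collider[open]; A1:fork[open] ⇒ active
  6. A3 → A5 ← A1 → A8 ← A2 → A7 ← A6 — A5:collider[open]; A1:fork[open]; A8:collider[blocks]; A2:fork[blocks]; A7:collider[open] ⇒ blocked
At least one path is unblocked, so d-separation fails.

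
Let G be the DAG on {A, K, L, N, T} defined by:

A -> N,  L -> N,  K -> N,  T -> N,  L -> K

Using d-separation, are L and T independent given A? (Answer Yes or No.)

Enumerating the 2 paths from L to T and testing each for blocking by {A}:
Path 1: L → N ← T
  N is a collider here and neither N nor any of its descendants is conditioned on, so the collider stays closed — the path is blocked at N.
Path 2: L → K → N ← T
  N is a collider here and neither N nor any of its descendants is conditioned on, so the collider stays closed — the path is blocked at N.
All paths are blocked; L ⊥ T | {A} holds.

Yes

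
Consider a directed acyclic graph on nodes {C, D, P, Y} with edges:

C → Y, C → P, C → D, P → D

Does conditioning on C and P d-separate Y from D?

Yes

There are 2 undirected paths between Y and D; checking each against the conditioning set {C, P}:
Path 1: Y ← C → P → D
  C is a fork here and C is conditioned on, so the path is blocked at C.
Path 2: Y ← C → D
  C is a fork here and C is conditioned on, so the path is blocked at C.
Every path is blocked, so Y and D are d-separated given {C, P}.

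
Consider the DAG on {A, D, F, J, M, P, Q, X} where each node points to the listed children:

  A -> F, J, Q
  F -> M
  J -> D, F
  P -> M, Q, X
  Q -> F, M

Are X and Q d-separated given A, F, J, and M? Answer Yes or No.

No — X and Q are not d-separated given {A, F, J, M}.

There are 5 undirected paths between X and Q; checking each against the conditioning set {A, F, J, M}:
Path 1: X ← P → M ← Q
  P is a fork and P is not conditioned on; M is a collider and M is conditioned on, which opens it — no node blocks this path, so it is active.
Path 2: X ← P → M ← F ← Q
  F is a chain here and F is conditioned on, so the path is blocked at F.
Path 3: X ← P → M ← F ← A → Q
  F is a chain here and F is conditioned on, so the path is blocked at F.
Path 4: X ← P → M ← F ← J ← A → Q
  F is a chain here and F is conditioned on, so the path is blocked at F.
Path 5: X ← P → Q
  P is a fork and P is not conditioned on — no node blocks this path, so it is active.
Because an active path exists, X and Q are not d-separated.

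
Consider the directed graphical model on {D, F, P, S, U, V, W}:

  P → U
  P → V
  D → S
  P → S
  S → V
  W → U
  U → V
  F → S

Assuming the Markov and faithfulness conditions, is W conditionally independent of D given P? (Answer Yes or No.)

There are 4 undirected paths between W and D; checking each against the conditioning set {P}:
Path 1: W → U → V ← S ← D
  V is a collider here and neither V nor any of its descendants is conditioned on, so the collider stays closed — the path is blocked at V.
Path 2: W → U → V ← P → S ← D
  V is a collider here and neither V nor any of its descendants is conditioned on, so the collider stays closed — the path is blocked at V.
Path 3: W → U ← P → V ← S ← D
  U is a collider here and neither U nor any of its descendants is conditioned on, so the collider stays closed — the path is blocked at U.
Path 4: W → U ← P → S ← D
  U is a collider here and neither U nor any of its descendants is conditioned on, so the collider stays closed — the path is blocked at U.
Since every path is blocked, d-separation holds.

Yes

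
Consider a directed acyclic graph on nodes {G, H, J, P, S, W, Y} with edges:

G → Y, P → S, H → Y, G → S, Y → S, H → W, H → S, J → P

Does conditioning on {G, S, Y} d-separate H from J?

No

We examine all 3 paths between H and J:
Path 1: H → S ← P ← J
  S is a collider and S is conditioned on, which opens it; P is a chain and P is not conditioned on — no node blocks this path, so it is active.
Path 2: H → Y ← G → S ← P ← J
  G is a fork here and G is conditioned on, so the path is blocked at G.
Path 3: H → Y → S ← P ← J
  Y is a chain here and Y is conditioned on, so the path is blocked at Y.
At least one path is unblocked, so d-separation fails.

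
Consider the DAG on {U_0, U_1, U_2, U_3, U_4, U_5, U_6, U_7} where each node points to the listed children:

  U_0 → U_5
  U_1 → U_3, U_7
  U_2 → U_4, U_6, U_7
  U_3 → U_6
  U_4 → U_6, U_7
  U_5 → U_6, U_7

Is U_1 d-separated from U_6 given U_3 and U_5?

6 paths connect U_1 and U_6; each must be blocked for d-separation to hold:
Path 1: U_1 → U_3 → U_6
  U_3 is a chain here and U_3 is conditioned on, so the path is blocked at U_3.
Path 2: U_1 → U_7 ← U_4 → U_6
  U_7 is a collider here and neither U_7 nor any of its descendants is conditioned on, so the collider stays closed — the path is blocked at U_7.
Path 3: U_1 → U_7 ← U_4 ← U_2 → U_6
  U_7 is a collider here and neither U_7 nor any of its descendants is conditioned on, so the collider stays closed — the path is blocked at U_7.
Path 4: U_1 → U_7 ← U_5 → U_6
  U_7 is a collider here and neither U_7 nor any of its descendants is conditioned on, so the collider stays closed — the path is blocked at U_7.
Path 5: U_1 → U_7 ← U_2 → U_4 → U_6
  U_7 is a collider here and neither U_7 nor any of its descendants is conditioned on, so the collider stays closed — the path is blocked at U_7.
Path 6: U_1 → U_7 ← U_2 → U_6
  U_7 is a collider here and neither U_7 nor any of its descendants is conditioned on, so the collider stays closed — the path is blocked at U_7.
Every path is blocked, so U_1 and U_6 are d-separated given {U_3, U_5}.

Yes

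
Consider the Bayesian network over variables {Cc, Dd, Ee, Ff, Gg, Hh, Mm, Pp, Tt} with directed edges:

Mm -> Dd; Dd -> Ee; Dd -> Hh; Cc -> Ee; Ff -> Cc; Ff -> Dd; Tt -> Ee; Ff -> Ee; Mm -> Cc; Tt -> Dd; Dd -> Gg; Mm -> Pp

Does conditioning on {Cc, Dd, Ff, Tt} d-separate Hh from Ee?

Yes

Enumerating the 6 paths from Hh to Ee and testing each for blocking by {Cc, Dd, Ff, Tt}:
Path 1: Hh ← Dd ← Mm → Cc ← Ff → Ee
  Dd is a chain here and Dd is conditioned on, so the path is blocked at Dd.
Path 2: Hh ← Dd ← Mm → Cc → Ee
  Dd is a chain here and Dd is conditioned on, so the path is blocked at Dd.
Path 3: Hh ← Dd ← Ff → Cc → Ee
  Dd is a chain here and Dd is conditioned on, so the path is blocked at Dd.
Path 4: Hh ← Dd ← Ff → Ee
  Dd is a chain here and Dd is conditioned on, so the path is blocked at Dd.
Path 5: Hh ← Dd ← Tt → Ee
  Dd is a chain here and Dd is conditioned on, so the path is blocked at Dd.
Path 6: Hh ← Dd → Ee
  Dd is a fork here and Dd is conditioned on, so the path is blocked at Dd.
Every path is blocked, so Hh and Ee are d-separated given {Cc, Dd, Ff, Tt}.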